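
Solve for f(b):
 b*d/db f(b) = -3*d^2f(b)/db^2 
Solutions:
 f(b) = C1 + C2*erf(sqrt(6)*b/6)


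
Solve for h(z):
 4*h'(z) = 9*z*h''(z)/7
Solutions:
 h(z) = C1 + C2*z^(37/9)


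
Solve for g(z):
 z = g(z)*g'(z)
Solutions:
 g(z) = -sqrt(C1 + z^2)
 g(z) = sqrt(C1 + z^2)


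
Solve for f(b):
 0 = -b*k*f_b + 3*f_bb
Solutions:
 f(b) = Piecewise((-sqrt(6)*sqrt(pi)*C1*erf(sqrt(6)*b*sqrt(-k)/6)/(2*sqrt(-k)) - C2, (k > 0) | (k < 0)), (-C1*b - C2, True))


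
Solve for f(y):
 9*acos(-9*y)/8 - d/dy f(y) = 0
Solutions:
 f(y) = C1 + 9*y*acos(-9*y)/8 + sqrt(1 - 81*y^2)/8


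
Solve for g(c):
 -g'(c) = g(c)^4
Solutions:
 g(c) = (-3^(2/3) - 3*3^(1/6)*I)*(1/(C1 + c))^(1/3)/6
 g(c) = (-3^(2/3) + 3*3^(1/6)*I)*(1/(C1 + c))^(1/3)/6
 g(c) = (1/(C1 + 3*c))^(1/3)


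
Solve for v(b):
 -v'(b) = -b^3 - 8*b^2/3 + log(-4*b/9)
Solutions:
 v(b) = C1 + b^4/4 + 8*b^3/9 - b*log(-b) + b*(-2*log(2) + 1 + 2*log(3))


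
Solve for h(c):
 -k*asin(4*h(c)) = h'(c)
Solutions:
 Integral(1/asin(4*_y), (_y, h(c))) = C1 - c*k


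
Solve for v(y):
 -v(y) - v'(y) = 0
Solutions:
 v(y) = C1*exp(-y)


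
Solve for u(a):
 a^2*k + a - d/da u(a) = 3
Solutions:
 u(a) = C1 + a^3*k/3 + a^2/2 - 3*a


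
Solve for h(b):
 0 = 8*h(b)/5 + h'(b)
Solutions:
 h(b) = C1*exp(-8*b/5)


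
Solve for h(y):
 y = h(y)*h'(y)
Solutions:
 h(y) = -sqrt(C1 + y^2)
 h(y) = sqrt(C1 + y^2)


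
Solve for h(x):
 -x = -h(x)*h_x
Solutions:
 h(x) = -sqrt(C1 + x^2)
 h(x) = sqrt(C1 + x^2)


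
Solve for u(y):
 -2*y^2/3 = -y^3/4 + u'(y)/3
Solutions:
 u(y) = C1 + 3*y^4/16 - 2*y^3/3


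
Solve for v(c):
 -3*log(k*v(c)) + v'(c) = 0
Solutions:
 li(k*v(c))/k = C1 + 3*c


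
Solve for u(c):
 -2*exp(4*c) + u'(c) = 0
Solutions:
 u(c) = C1 + exp(4*c)/2


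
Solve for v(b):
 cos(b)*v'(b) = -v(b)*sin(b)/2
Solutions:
 v(b) = C1*sqrt(cos(b))


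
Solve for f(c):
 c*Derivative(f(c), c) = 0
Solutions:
 f(c) = C1


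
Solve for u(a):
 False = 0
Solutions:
 u(a) = C1 - 2*a*acos(9*a/7) + zoo*a + 2*sqrt(49 - 81*a^2)/9


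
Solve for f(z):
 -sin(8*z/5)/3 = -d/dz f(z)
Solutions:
 f(z) = C1 - 5*cos(8*z/5)/24


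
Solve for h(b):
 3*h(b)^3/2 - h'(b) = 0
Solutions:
 h(b) = -sqrt(-1/(C1 + 3*b))
 h(b) = sqrt(-1/(C1 + 3*b))


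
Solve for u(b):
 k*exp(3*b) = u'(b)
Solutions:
 u(b) = C1 + k*exp(3*b)/3


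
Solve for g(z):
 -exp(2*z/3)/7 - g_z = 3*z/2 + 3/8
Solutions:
 g(z) = C1 - 3*z^2/4 - 3*z/8 - 3*exp(2*z/3)/14


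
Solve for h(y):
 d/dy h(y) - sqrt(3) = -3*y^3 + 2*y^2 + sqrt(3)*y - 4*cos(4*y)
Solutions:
 h(y) = C1 - 3*y^4/4 + 2*y^3/3 + sqrt(3)*y^2/2 + sqrt(3)*y - sin(4*y)


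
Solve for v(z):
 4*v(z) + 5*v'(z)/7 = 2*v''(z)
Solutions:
 v(z) = C1*exp(z*(5 - 3*sqrt(177))/28) + C2*exp(z*(5 + 3*sqrt(177))/28)


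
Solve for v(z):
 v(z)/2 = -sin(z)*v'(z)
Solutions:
 v(z) = C1*(cos(z) + 1)^(1/4)/(cos(z) - 1)^(1/4)


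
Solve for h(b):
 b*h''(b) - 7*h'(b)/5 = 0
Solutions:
 h(b) = C1 + C2*b^(12/5)


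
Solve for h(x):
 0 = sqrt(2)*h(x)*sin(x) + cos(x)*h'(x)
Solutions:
 h(x) = C1*cos(x)^(sqrt(2))


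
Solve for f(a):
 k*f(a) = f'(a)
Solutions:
 f(a) = C1*exp(a*k)


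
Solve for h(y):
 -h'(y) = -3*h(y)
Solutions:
 h(y) = C1*exp(3*y)


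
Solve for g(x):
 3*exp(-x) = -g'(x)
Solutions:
 g(x) = C1 + 3*exp(-x)


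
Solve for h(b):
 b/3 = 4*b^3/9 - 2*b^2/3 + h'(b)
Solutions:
 h(b) = C1 - b^4/9 + 2*b^3/9 + b^2/6


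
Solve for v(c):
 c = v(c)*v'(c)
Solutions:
 v(c) = -sqrt(C1 + c^2)
 v(c) = sqrt(C1 + c^2)


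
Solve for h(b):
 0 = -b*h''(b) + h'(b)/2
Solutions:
 h(b) = C1 + C2*b^(3/2)


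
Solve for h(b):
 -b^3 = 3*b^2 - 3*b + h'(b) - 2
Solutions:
 h(b) = C1 - b^4/4 - b^3 + 3*b^2/2 + 2*b


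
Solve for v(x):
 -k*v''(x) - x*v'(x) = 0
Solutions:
 v(x) = C1 + C2*sqrt(k)*erf(sqrt(2)*x*sqrt(1/k)/2)


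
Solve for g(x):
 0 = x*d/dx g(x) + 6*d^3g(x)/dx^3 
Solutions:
 g(x) = C1 + Integral(C2*airyai(-6^(2/3)*x/6) + C3*airybi(-6^(2/3)*x/6), x)


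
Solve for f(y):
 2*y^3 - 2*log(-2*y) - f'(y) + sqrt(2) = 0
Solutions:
 f(y) = C1 + y^4/2 - 2*y*log(-y) + y*(-2*log(2) + sqrt(2) + 2)


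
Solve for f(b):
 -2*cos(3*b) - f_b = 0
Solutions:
 f(b) = C1 - 2*sin(3*b)/3


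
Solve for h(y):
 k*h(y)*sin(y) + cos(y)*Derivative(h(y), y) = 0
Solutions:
 h(y) = C1*exp(k*log(cos(y)))


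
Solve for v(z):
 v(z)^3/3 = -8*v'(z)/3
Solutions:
 v(z) = -2*sqrt(-1/(C1 - z))
 v(z) = 2*sqrt(-1/(C1 - z))


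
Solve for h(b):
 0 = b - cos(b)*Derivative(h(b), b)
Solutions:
 h(b) = C1 + Integral(b/cos(b), b)


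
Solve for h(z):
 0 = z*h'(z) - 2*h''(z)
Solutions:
 h(z) = C1 + C2*erfi(z/2)


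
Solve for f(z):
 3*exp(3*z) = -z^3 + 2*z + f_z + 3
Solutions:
 f(z) = C1 + z^4/4 - z^2 - 3*z + exp(3*z)


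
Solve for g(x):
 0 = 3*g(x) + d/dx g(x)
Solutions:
 g(x) = C1*exp(-3*x)


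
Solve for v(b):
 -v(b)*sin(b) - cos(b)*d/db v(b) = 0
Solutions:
 v(b) = C1*cos(b)


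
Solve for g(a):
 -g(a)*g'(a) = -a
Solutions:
 g(a) = -sqrt(C1 + a^2)
 g(a) = sqrt(C1 + a^2)


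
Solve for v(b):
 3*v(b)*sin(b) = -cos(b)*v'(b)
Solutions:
 v(b) = C1*cos(b)^3


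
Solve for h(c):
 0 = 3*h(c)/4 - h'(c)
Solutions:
 h(c) = C1*exp(3*c/4)


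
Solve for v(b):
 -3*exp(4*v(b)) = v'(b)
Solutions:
 v(b) = log(-I*(1/(C1 + 12*b))^(1/4))
 v(b) = log(I*(1/(C1 + 12*b))^(1/4))
 v(b) = log(-(1/(C1 + 12*b))^(1/4))
 v(b) = log(1/(C1 + 12*b))/4


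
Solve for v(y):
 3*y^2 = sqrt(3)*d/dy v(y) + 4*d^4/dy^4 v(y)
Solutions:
 v(y) = C1 + C4*exp(-2^(1/3)*3^(1/6)*y/2) + sqrt(3)*y^3/3 + (C2*sin(2^(1/3)*3^(2/3)*y/4) + C3*cos(2^(1/3)*3^(2/3)*y/4))*exp(2^(1/3)*3^(1/6)*y/4)


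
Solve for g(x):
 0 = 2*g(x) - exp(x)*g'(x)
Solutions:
 g(x) = C1*exp(-2*exp(-x))


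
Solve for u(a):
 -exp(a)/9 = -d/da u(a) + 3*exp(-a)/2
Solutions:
 u(a) = C1 + exp(a)/9 - 3*exp(-a)/2


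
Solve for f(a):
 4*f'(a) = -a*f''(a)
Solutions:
 f(a) = C1 + C2/a^3


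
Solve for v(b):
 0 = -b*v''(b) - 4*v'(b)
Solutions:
 v(b) = C1 + C2/b^3


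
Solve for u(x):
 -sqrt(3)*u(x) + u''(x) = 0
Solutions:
 u(x) = C1*exp(-3^(1/4)*x) + C2*exp(3^(1/4)*x)


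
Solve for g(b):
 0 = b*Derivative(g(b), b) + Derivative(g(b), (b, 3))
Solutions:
 g(b) = C1 + Integral(C2*airyai(-b) + C3*airybi(-b), b)


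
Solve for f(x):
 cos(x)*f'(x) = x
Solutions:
 f(x) = C1 + Integral(x/cos(x), x)


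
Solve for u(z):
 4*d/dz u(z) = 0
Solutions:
 u(z) = C1


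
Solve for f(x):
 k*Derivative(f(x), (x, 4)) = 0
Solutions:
 f(x) = C1 + C2*x + C3*x^2 + C4*x^3


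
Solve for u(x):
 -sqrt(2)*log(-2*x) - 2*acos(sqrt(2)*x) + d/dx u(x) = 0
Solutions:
 u(x) = C1 + sqrt(2)*x*(log(-x) - 1) + 2*x*acos(sqrt(2)*x) + sqrt(2)*x*log(2) - sqrt(2)*sqrt(1 - 2*x^2)


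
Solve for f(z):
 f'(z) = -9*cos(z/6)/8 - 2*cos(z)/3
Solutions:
 f(z) = C1 - 27*sin(z/6)/4 - 2*sin(z)/3


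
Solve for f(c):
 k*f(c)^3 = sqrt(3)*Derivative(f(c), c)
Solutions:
 f(c) = -sqrt(6)*sqrt(-1/(C1 + sqrt(3)*c*k))/2
 f(c) = sqrt(6)*sqrt(-1/(C1 + sqrt(3)*c*k))/2


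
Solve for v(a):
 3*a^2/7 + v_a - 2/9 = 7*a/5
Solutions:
 v(a) = C1 - a^3/7 + 7*a^2/10 + 2*a/9


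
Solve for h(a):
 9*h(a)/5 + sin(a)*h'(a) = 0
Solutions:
 h(a) = C1*(cos(a) + 1)^(9/10)/(cos(a) - 1)^(9/10)


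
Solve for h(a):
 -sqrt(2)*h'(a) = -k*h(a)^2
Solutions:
 h(a) = -2/(C1 + sqrt(2)*a*k)


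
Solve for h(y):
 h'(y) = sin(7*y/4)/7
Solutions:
 h(y) = C1 - 4*cos(7*y/4)/49


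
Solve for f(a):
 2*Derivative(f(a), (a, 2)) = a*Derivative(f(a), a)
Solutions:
 f(a) = C1 + C2*erfi(a/2)


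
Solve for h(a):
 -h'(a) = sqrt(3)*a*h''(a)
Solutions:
 h(a) = C1 + C2*a^(1 - sqrt(3)/3)


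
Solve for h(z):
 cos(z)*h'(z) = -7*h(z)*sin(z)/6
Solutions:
 h(z) = C1*cos(z)^(7/6)


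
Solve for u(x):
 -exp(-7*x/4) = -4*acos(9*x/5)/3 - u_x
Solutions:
 u(x) = C1 - 4*x*acos(9*x/5)/3 + 4*sqrt(25 - 81*x^2)/27 - 4*exp(-7*x/4)/7


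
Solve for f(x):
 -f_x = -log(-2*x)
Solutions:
 f(x) = C1 + x*log(-x) + x*(-1 + log(2))


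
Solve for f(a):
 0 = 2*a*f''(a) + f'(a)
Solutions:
 f(a) = C1 + C2*sqrt(a)


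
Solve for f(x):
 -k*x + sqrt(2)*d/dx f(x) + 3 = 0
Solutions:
 f(x) = C1 + sqrt(2)*k*x^2/4 - 3*sqrt(2)*x/2


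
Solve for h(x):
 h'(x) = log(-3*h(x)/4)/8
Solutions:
 -8*Integral(1/(log(-_y) - 2*log(2) + log(3)), (_y, h(x))) = C1 - x


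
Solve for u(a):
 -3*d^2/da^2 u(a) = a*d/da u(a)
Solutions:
 u(a) = C1 + C2*erf(sqrt(6)*a/6)


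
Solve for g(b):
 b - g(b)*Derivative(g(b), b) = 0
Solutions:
 g(b) = -sqrt(C1 + b^2)
 g(b) = sqrt(C1 + b^2)


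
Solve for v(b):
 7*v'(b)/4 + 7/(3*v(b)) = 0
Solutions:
 v(b) = -sqrt(C1 - 24*b)/3
 v(b) = sqrt(C1 - 24*b)/3


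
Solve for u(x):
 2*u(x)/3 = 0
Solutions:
 u(x) = 0


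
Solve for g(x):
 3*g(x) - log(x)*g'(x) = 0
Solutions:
 g(x) = C1*exp(3*li(x))


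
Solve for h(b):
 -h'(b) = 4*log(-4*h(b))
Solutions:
 Integral(1/(log(-_y) + 2*log(2)), (_y, h(b)))/4 = C1 - b


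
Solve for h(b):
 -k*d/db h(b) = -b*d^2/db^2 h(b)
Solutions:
 h(b) = C1 + b^(re(k) + 1)*(C2*sin(log(b)*Abs(im(k))) + C3*cos(log(b)*im(k)))


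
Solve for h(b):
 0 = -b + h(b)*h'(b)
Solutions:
 h(b) = -sqrt(C1 + b^2)
 h(b) = sqrt(C1 + b^2)


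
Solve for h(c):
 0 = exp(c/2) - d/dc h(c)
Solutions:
 h(c) = C1 + 2*exp(c/2)


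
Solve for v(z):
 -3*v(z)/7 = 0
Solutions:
 v(z) = 0


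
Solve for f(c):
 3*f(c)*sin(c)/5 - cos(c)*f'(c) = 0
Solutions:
 f(c) = C1/cos(c)^(3/5)


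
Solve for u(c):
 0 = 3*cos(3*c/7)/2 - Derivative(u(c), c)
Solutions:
 u(c) = C1 + 7*sin(3*c/7)/2


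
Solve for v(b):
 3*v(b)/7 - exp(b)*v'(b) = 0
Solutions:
 v(b) = C1*exp(-3*exp(-b)/7)


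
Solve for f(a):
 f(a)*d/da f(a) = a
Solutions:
 f(a) = -sqrt(C1 + a^2)
 f(a) = sqrt(C1 + a^2)


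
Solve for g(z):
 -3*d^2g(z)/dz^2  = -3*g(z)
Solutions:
 g(z) = C1*exp(-z) + C2*exp(z)


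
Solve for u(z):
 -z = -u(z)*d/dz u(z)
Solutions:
 u(z) = -sqrt(C1 + z^2)
 u(z) = sqrt(C1 + z^2)


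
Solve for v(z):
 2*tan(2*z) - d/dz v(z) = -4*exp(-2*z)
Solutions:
 v(z) = C1 + log(tan(2*z)^2 + 1)/2 - 2*exp(-2*z)


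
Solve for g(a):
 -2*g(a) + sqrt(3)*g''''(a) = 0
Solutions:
 g(a) = C1*exp(-2^(1/4)*3^(7/8)*a/3) + C2*exp(2^(1/4)*3^(7/8)*a/3) + C3*sin(2^(1/4)*3^(7/8)*a/3) + C4*cos(2^(1/4)*3^(7/8)*a/3)


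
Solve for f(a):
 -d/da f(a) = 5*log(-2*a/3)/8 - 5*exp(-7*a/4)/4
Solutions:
 f(a) = C1 - 5*a*log(-a)/8 + 5*a*(-log(2) + 1 + log(3))/8 - 5*exp(-7*a/4)/7


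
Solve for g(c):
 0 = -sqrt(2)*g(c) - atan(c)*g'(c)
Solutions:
 g(c) = C1*exp(-sqrt(2)*Integral(1/atan(c), c))


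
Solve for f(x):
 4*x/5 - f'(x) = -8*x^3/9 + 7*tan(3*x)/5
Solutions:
 f(x) = C1 + 2*x^4/9 + 2*x^2/5 + 7*log(cos(3*x))/15


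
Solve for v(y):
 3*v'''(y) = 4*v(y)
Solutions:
 v(y) = C3*exp(6^(2/3)*y/3) + (C1*sin(2^(2/3)*3^(1/6)*y/2) + C2*cos(2^(2/3)*3^(1/6)*y/2))*exp(-6^(2/3)*y/6)


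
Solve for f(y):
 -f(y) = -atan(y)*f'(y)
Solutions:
 f(y) = C1*exp(Integral(1/atan(y), y))


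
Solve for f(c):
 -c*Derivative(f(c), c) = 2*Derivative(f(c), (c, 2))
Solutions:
 f(c) = C1 + C2*erf(c/2)


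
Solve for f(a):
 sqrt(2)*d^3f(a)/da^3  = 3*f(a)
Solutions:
 f(a) = C3*exp(2^(5/6)*3^(1/3)*a/2) + (C1*sin(6^(5/6)*a/4) + C2*cos(6^(5/6)*a/4))*exp(-2^(5/6)*3^(1/3)*a/4)


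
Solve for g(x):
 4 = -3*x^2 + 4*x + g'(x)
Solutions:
 g(x) = C1 + x^3 - 2*x^2 + 4*x


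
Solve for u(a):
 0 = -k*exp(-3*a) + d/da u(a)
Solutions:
 u(a) = C1 - k*exp(-3*a)/3


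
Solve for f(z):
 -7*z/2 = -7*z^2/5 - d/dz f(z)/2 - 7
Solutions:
 f(z) = C1 - 14*z^3/15 + 7*z^2/2 - 14*z


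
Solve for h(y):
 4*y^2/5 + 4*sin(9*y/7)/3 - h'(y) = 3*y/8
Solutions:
 h(y) = C1 + 4*y^3/15 - 3*y^2/16 - 28*cos(9*y/7)/27


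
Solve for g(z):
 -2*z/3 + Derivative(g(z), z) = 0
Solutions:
 g(z) = C1 + z^2/3


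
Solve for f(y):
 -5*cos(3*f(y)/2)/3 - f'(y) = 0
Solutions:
 f(y) = -2*asin((C1 + exp(5*y))/(C1 - exp(5*y)))/3 + 2*pi/3
 f(y) = 2*asin((C1 + exp(5*y))/(C1 - exp(5*y)))/3


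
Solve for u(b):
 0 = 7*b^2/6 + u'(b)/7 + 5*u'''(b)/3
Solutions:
 u(b) = C1 + C2*sin(sqrt(105)*b/35) + C3*cos(sqrt(105)*b/35) - 49*b^3/18 + 1715*b/9


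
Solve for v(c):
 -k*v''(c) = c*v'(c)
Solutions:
 v(c) = C1 + C2*sqrt(k)*erf(sqrt(2)*c*sqrt(1/k)/2)


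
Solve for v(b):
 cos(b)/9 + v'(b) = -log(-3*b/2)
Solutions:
 v(b) = C1 - b*log(-b) - b*log(3) + b*log(2) + b - sin(b)/9


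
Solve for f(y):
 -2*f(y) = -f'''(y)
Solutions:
 f(y) = C3*exp(2^(1/3)*y) + (C1*sin(2^(1/3)*sqrt(3)*y/2) + C2*cos(2^(1/3)*sqrt(3)*y/2))*exp(-2^(1/3)*y/2)


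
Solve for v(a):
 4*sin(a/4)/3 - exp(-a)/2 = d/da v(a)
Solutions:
 v(a) = C1 - 16*cos(a/4)/3 + exp(-a)/2


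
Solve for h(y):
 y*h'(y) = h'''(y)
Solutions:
 h(y) = C1 + Integral(C2*airyai(y) + C3*airybi(y), y)


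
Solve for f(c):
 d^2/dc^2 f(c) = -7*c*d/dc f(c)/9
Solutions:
 f(c) = C1 + C2*erf(sqrt(14)*c/6)


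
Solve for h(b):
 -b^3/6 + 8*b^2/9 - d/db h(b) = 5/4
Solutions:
 h(b) = C1 - b^4/24 + 8*b^3/27 - 5*b/4


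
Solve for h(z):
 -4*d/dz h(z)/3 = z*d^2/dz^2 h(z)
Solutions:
 h(z) = C1 + C2/z^(1/3)


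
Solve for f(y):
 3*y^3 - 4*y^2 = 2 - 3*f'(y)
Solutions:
 f(y) = C1 - y^4/4 + 4*y^3/9 + 2*y/3


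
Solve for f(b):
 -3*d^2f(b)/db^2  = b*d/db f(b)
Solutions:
 f(b) = C1 + C2*erf(sqrt(6)*b/6)


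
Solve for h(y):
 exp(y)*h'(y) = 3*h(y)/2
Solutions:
 h(y) = C1*exp(-3*exp(-y)/2)


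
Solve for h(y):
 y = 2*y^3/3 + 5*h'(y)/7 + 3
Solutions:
 h(y) = C1 - 7*y^4/30 + 7*y^2/10 - 21*y/5


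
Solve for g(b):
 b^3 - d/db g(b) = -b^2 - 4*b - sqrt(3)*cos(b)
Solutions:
 g(b) = C1 + b^4/4 + b^3/3 + 2*b^2 + sqrt(3)*sin(b)


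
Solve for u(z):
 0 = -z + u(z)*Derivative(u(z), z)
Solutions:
 u(z) = -sqrt(C1 + z^2)
 u(z) = sqrt(C1 + z^2)


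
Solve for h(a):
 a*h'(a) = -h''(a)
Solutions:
 h(a) = C1 + C2*erf(sqrt(2)*a/2)


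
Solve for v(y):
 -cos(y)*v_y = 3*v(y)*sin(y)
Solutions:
 v(y) = C1*cos(y)^3


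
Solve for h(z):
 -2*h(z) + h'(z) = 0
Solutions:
 h(z) = C1*exp(2*z)


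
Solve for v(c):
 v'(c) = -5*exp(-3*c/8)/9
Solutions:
 v(c) = C1 + 40*exp(-3*c/8)/27


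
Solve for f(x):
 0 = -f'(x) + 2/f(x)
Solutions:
 f(x) = -sqrt(C1 + 4*x)
 f(x) = sqrt(C1 + 4*x)


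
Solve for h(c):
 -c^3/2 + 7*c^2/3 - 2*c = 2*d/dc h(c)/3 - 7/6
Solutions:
 h(c) = C1 - 3*c^4/16 + 7*c^3/6 - 3*c^2/2 + 7*c/4


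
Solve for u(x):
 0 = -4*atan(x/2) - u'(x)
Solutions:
 u(x) = C1 - 4*x*atan(x/2) + 4*log(x^2 + 4)


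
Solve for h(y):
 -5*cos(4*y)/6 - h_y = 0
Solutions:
 h(y) = C1 - 5*sin(4*y)/24


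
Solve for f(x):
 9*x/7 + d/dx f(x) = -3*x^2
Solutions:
 f(x) = C1 - x^3 - 9*x^2/14


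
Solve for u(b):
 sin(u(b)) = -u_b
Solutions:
 u(b) = -acos((-C1 - exp(2*b))/(C1 - exp(2*b))) + 2*pi
 u(b) = acos((-C1 - exp(2*b))/(C1 - exp(2*b)))


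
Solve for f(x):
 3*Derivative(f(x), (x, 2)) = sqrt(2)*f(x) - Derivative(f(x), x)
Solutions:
 f(x) = C1*exp(x*(-1 + sqrt(1 + 12*sqrt(2)))/6) + C2*exp(-x*(1 + sqrt(1 + 12*sqrt(2)))/6)


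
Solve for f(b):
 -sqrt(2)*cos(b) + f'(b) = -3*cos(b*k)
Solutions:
 f(b) = C1 + sqrt(2)*sin(b) - 3*sin(b*k)/k


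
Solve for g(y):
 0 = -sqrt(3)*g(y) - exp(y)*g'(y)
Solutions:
 g(y) = C1*exp(sqrt(3)*exp(-y))


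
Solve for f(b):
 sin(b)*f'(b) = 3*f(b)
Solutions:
 f(b) = C1*(cos(b) - 1)^(3/2)/(cos(b) + 1)^(3/2)


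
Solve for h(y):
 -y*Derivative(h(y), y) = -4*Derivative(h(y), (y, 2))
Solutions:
 h(y) = C1 + C2*erfi(sqrt(2)*y/4)


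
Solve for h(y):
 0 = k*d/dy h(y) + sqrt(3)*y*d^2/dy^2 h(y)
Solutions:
 h(y) = C1 + y^(-sqrt(3)*re(k)/3 + 1)*(C2*sin(sqrt(3)*log(y)*Abs(im(k))/3) + C3*cos(sqrt(3)*log(y)*im(k)/3))


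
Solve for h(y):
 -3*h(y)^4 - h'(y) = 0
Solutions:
 h(y) = (-3^(2/3) - 3*3^(1/6)*I)*(1/(C1 + 3*y))^(1/3)/6
 h(y) = (-3^(2/3) + 3*3^(1/6)*I)*(1/(C1 + 3*y))^(1/3)/6
 h(y) = (1/(C1 + 9*y))^(1/3)


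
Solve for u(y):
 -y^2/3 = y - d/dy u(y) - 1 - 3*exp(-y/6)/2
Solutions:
 u(y) = C1 + y^3/9 + y^2/2 - y + 9*exp(-y/6)


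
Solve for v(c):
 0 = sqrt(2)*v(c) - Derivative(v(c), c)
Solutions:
 v(c) = C1*exp(sqrt(2)*c)


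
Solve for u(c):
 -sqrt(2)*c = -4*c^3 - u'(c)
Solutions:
 u(c) = C1 - c^4 + sqrt(2)*c^2/2


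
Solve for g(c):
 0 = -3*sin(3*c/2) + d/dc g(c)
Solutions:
 g(c) = C1 - 2*cos(3*c/2)


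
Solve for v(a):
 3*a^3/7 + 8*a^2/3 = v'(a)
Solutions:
 v(a) = C1 + 3*a^4/28 + 8*a^3/9


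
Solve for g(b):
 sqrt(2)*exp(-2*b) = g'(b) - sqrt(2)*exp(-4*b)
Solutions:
 g(b) = C1 - sqrt(2)*exp(-2*b)/2 - sqrt(2)*exp(-4*b)/4


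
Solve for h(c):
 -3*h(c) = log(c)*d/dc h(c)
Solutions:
 h(c) = C1*exp(-3*li(c))


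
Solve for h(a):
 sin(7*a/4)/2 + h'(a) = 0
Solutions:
 h(a) = C1 + 2*cos(7*a/4)/7


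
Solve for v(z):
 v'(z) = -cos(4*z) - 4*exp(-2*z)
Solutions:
 v(z) = C1 - sin(4*z)/4 + 2*exp(-2*z)


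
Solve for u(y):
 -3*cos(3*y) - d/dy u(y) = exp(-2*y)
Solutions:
 u(y) = C1 - sin(3*y) + exp(-2*y)/2


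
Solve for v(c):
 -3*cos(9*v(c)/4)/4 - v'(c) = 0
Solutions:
 3*c/4 - 2*log(sin(9*v(c)/4) - 1)/9 + 2*log(sin(9*v(c)/4) + 1)/9 = C1


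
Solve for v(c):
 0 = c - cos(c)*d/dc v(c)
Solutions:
 v(c) = C1 + Integral(c/cos(c), c)


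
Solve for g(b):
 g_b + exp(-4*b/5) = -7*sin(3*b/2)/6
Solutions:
 g(b) = C1 + 7*cos(3*b/2)/9 + 5*exp(-4*b/5)/4


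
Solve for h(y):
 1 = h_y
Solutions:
 h(y) = C1 + y


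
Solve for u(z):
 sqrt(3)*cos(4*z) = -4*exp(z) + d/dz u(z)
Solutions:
 u(z) = C1 + 4*exp(z) + sqrt(3)*sin(4*z)/4


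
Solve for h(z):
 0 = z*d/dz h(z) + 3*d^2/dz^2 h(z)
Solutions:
 h(z) = C1 + C2*erf(sqrt(6)*z/6)


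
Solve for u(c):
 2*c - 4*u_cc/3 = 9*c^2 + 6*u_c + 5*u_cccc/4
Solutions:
 u(c) = C1 + C2*exp(c*(-8*50^(1/3)/(405 + sqrt(165305))^(1/3) + 20^(1/3)*(405 + sqrt(165305))^(1/3))/30)*sin(sqrt(3)*c*(8*50^(1/3)/(405 + sqrt(165305))^(1/3) + 20^(1/3)*(405 + sqrt(165305))^(1/3))/30) + C3*exp(c*(-8*50^(1/3)/(405 + sqrt(165305))^(1/3) + 20^(1/3)*(405 + sqrt(165305))^(1/3))/30)*cos(sqrt(3)*c*(8*50^(1/3)/(405 + sqrt(165305))^(1/3) + 20^(1/3)*(405 + sqrt(165305))^(1/3))/30) + C4*exp(-c*(-8*50^(1/3)/(405 + sqrt(165305))^(1/3) + 20^(1/3)*(405 + sqrt(165305))^(1/3))/15) - c^3/2 + c^2/2 - 2*c/9


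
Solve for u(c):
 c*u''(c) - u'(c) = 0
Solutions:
 u(c) = C1 + C2*c^2


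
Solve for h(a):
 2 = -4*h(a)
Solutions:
 h(a) = -1/2


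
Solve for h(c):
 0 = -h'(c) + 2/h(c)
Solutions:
 h(c) = -sqrt(C1 + 4*c)
 h(c) = sqrt(C1 + 4*c)


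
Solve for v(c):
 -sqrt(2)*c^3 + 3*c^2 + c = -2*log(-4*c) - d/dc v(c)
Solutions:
 v(c) = C1 + sqrt(2)*c^4/4 - c^3 - c^2/2 - 2*c*log(-c) + 2*c*(1 - 2*log(2))


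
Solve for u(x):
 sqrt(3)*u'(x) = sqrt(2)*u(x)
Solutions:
 u(x) = C1*exp(sqrt(6)*x/3)


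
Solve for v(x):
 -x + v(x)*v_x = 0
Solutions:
 v(x) = -sqrt(C1 + x^2)
 v(x) = sqrt(C1 + x^2)


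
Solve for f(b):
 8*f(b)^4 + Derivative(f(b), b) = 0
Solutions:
 f(b) = (-3^(2/3) - 3*3^(1/6)*I)*(1/(C1 + 8*b))^(1/3)/6
 f(b) = (-3^(2/3) + 3*3^(1/6)*I)*(1/(C1 + 8*b))^(1/3)/6
 f(b) = (1/(C1 + 24*b))^(1/3)


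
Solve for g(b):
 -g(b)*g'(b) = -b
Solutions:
 g(b) = -sqrt(C1 + b^2)
 g(b) = sqrt(C1 + b^2)


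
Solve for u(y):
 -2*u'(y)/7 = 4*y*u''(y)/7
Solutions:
 u(y) = C1 + C2*sqrt(y)


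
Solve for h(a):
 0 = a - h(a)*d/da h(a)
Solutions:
 h(a) = -sqrt(C1 + a^2)
 h(a) = sqrt(C1 + a^2)


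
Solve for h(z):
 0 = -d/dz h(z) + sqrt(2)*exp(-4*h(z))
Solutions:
 h(z) = log(-I*(C1 + 4*sqrt(2)*z)^(1/4))
 h(z) = log(I*(C1 + 4*sqrt(2)*z)^(1/4))
 h(z) = log(-(C1 + 4*sqrt(2)*z)^(1/4))
 h(z) = log(C1 + 4*sqrt(2)*z)/4


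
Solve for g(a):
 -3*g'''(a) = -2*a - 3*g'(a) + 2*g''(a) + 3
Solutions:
 g(a) = C1 + C2*exp(a*(-1 + sqrt(10))/3) + C3*exp(-a*(1 + sqrt(10))/3) - a^2/3 + 5*a/9


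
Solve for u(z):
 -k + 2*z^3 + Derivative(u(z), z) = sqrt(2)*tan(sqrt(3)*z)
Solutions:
 u(z) = C1 + k*z - z^4/2 - sqrt(6)*log(cos(sqrt(3)*z))/3


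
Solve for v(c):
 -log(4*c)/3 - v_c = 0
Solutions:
 v(c) = C1 - c*log(c)/3 - 2*c*log(2)/3 + c/3


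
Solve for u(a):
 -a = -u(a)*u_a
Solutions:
 u(a) = -sqrt(C1 + a^2)
 u(a) = sqrt(C1 + a^2)


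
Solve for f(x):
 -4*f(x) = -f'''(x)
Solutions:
 f(x) = C3*exp(2^(2/3)*x) + (C1*sin(2^(2/3)*sqrt(3)*x/2) + C2*cos(2^(2/3)*sqrt(3)*x/2))*exp(-2^(2/3)*x/2)


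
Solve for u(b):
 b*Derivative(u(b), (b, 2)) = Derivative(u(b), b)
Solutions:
 u(b) = C1 + C2*b^2


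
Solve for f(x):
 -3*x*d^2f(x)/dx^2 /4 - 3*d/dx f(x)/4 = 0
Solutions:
 f(x) = C1 + C2*log(x)


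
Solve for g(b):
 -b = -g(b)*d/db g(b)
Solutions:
 g(b) = -sqrt(C1 + b^2)
 g(b) = sqrt(C1 + b^2)


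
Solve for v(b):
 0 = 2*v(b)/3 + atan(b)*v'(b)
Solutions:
 v(b) = C1*exp(-2*Integral(1/atan(b), b)/3)


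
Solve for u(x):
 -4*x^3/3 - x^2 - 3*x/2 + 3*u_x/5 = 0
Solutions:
 u(x) = C1 + 5*x^4/9 + 5*x^3/9 + 5*x^2/4


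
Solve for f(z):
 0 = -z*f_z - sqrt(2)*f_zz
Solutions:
 f(z) = C1 + C2*erf(2^(1/4)*z/2)


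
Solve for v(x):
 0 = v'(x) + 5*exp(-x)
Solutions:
 v(x) = C1 + 5*exp(-x)


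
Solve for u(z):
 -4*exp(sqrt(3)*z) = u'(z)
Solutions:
 u(z) = C1 - 4*sqrt(3)*exp(sqrt(3)*z)/3


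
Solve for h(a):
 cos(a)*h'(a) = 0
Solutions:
 h(a) = C1


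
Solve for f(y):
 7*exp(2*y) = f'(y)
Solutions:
 f(y) = C1 + 7*exp(2*y)/2


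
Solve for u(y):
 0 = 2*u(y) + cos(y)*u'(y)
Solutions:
 u(y) = C1*(sin(y) - 1)/(sin(y) + 1)


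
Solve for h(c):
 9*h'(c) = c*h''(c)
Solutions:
 h(c) = C1 + C2*c^10


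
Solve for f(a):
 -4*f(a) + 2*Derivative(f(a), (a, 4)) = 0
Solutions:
 f(a) = C1*exp(-2^(1/4)*a) + C2*exp(2^(1/4)*a) + C3*sin(2^(1/4)*a) + C4*cos(2^(1/4)*a)


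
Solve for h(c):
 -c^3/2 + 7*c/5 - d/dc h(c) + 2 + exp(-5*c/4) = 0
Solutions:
 h(c) = C1 - c^4/8 + 7*c^2/10 + 2*c - 4*exp(-5*c/4)/5


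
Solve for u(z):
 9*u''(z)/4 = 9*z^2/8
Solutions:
 u(z) = C1 + C2*z + z^4/24


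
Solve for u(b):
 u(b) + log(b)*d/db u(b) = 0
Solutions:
 u(b) = C1*exp(-li(b))


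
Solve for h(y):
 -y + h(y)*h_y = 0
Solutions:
 h(y) = -sqrt(C1 + y^2)
 h(y) = sqrt(C1 + y^2)


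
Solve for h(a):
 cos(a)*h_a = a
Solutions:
 h(a) = C1 + Integral(a/cos(a), a)


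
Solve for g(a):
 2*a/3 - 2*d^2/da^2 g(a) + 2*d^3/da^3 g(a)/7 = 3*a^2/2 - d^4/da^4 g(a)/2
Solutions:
 g(a) = C1 + C2*a + C3*exp(2*a*(-1 + 5*sqrt(2))/7) + C4*exp(-2*a*(1 + 5*sqrt(2))/7) - a^4/16 + 5*a^3/252 - 421*a^2/2352


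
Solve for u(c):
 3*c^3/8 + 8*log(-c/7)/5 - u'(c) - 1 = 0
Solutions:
 u(c) = C1 + 3*c^4/32 + 8*c*log(-c)/5 + c*(-8*log(7) - 13)/5


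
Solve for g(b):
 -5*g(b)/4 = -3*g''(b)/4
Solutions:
 g(b) = C1*exp(-sqrt(15)*b/3) + C2*exp(sqrt(15)*b/3)


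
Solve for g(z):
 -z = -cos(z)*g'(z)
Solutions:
 g(z) = C1 + Integral(z/cos(z), z)


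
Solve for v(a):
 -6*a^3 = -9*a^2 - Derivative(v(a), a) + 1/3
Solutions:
 v(a) = C1 + 3*a^4/2 - 3*a^3 + a/3


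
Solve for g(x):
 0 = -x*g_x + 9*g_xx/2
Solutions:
 g(x) = C1 + C2*erfi(x/3)


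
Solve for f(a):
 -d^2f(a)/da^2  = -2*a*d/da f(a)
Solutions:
 f(a) = C1 + C2*erfi(a)


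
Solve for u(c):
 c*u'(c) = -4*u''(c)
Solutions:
 u(c) = C1 + C2*erf(sqrt(2)*c/4)


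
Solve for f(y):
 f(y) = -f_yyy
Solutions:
 f(y) = C3*exp(-y) + (C1*sin(sqrt(3)*y/2) + C2*cos(sqrt(3)*y/2))*exp(y/2)


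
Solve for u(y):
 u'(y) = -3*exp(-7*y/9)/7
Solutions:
 u(y) = C1 + 27*exp(-7*y/9)/49


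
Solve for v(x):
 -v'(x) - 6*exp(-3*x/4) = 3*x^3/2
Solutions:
 v(x) = C1 - 3*x^4/8 + 8*exp(-3*x/4)


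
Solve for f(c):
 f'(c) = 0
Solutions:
 f(c) = C1


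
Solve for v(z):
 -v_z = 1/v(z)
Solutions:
 v(z) = -sqrt(C1 - 2*z)
 v(z) = sqrt(C1 - 2*z)


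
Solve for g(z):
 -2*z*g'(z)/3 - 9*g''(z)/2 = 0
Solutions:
 g(z) = C1 + C2*erf(sqrt(6)*z/9)


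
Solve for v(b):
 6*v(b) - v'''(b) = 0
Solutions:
 v(b) = C3*exp(6^(1/3)*b) + (C1*sin(2^(1/3)*3^(5/6)*b/2) + C2*cos(2^(1/3)*3^(5/6)*b/2))*exp(-6^(1/3)*b/2)


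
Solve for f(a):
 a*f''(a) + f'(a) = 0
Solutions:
 f(a) = C1 + C2*log(a)


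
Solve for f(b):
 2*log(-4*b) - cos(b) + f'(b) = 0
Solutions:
 f(b) = C1 - 2*b*log(-b) - 4*b*log(2) + 2*b + sin(b)


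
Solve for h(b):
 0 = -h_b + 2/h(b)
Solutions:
 h(b) = -sqrt(C1 + 4*b)
 h(b) = sqrt(C1 + 4*b)


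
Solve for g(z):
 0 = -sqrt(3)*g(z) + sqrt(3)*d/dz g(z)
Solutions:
 g(z) = C1*exp(z)


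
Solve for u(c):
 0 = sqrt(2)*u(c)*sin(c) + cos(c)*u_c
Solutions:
 u(c) = C1*cos(c)^(sqrt(2))


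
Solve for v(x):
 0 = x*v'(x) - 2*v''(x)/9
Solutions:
 v(x) = C1 + C2*erfi(3*x/2)


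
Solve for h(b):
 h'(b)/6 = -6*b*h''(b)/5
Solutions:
 h(b) = C1 + C2*b^(31/36)


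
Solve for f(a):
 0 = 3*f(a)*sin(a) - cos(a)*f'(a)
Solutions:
 f(a) = C1/cos(a)^3


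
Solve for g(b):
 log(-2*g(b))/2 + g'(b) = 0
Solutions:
 2*Integral(1/(log(-_y) + log(2)), (_y, g(b))) = C1 - b


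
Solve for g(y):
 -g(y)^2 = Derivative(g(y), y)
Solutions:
 g(y) = 1/(C1 + y)


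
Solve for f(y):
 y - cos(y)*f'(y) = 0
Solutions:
 f(y) = C1 + Integral(y/cos(y), y)


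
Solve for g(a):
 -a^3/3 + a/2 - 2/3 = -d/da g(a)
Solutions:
 g(a) = C1 + a^4/12 - a^2/4 + 2*a/3


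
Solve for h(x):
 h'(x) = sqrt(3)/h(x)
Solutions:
 h(x) = -sqrt(C1 + 2*sqrt(3)*x)
 h(x) = sqrt(C1 + 2*sqrt(3)*x)


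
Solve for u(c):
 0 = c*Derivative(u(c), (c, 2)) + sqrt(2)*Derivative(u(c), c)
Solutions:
 u(c) = C1 + C2*c^(1 - sqrt(2))


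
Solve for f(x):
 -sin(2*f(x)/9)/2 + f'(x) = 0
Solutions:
 -x/2 + 9*log(cos(2*f(x)/9) - 1)/4 - 9*log(cos(2*f(x)/9) + 1)/4 = C1


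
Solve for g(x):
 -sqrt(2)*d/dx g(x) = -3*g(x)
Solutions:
 g(x) = C1*exp(3*sqrt(2)*x/2)


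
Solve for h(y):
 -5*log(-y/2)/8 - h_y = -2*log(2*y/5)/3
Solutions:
 h(y) = C1 + y*log(y)/24 + y*(-16*log(5) - 1 + 31*log(2) - 15*I*pi)/24


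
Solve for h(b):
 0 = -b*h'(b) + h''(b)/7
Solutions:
 h(b) = C1 + C2*erfi(sqrt(14)*b/2)


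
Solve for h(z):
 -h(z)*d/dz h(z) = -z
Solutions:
 h(z) = -sqrt(C1 + z^2)
 h(z) = sqrt(C1 + z^2)


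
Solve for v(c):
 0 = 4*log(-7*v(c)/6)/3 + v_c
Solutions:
 3*Integral(1/(log(-_y) - log(6) + log(7)), (_y, v(c)))/4 = C1 - c


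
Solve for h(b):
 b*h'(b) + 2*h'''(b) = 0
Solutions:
 h(b) = C1 + Integral(C2*airyai(-2^(2/3)*b/2) + C3*airybi(-2^(2/3)*b/2), b)


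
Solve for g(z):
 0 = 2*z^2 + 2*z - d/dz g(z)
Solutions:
 g(z) = C1 + 2*z^3/3 + z^2


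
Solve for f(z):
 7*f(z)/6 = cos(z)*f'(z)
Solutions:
 f(z) = C1*(sin(z) + 1)^(7/12)/(sin(z) - 1)^(7/12)


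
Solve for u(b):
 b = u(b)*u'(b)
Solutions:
 u(b) = -sqrt(C1 + b^2)
 u(b) = sqrt(C1 + b^2)


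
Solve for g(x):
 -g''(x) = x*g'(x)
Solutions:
 g(x) = C1 + C2*erf(sqrt(2)*x/2)


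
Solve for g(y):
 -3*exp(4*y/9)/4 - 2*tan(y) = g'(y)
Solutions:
 g(y) = C1 - 27*exp(4*y/9)/16 + 2*log(cos(y))


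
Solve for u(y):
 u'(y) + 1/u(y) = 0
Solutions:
 u(y) = -sqrt(C1 - 2*y)
 u(y) = sqrt(C1 - 2*y)


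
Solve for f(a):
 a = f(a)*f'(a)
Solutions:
 f(a) = -sqrt(C1 + a^2)
 f(a) = sqrt(C1 + a^2)


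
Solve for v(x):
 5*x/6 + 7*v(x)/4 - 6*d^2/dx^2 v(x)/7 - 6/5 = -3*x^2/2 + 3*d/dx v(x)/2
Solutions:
 v(x) = C1*exp(7*x*(-3 + sqrt(33))/24) + C2*exp(-7*x*(3 + sqrt(33))/24) - 6*x^2/7 - 286*x/147 - 3124/1715


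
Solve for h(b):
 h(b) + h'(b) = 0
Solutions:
 h(b) = C1*exp(-b)


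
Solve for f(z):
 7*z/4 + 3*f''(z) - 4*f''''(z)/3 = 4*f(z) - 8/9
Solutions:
 f(z) = 7*z/16 + (C1*sin(3^(1/4)*z*sin(atan(sqrt(111)/9)/2)) + C2*cos(3^(1/4)*z*sin(atan(sqrt(111)/9)/2)))*exp(-3^(1/4)*z*cos(atan(sqrt(111)/9)/2)) + (C3*sin(3^(1/4)*z*sin(atan(sqrt(111)/9)/2)) + C4*cos(3^(1/4)*z*sin(atan(sqrt(111)/9)/2)))*exp(3^(1/4)*z*cos(atan(sqrt(111)/9)/2)) + 2/9


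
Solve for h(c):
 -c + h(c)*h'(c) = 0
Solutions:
 h(c) = -sqrt(C1 + c^2)
 h(c) = sqrt(C1 + c^2)


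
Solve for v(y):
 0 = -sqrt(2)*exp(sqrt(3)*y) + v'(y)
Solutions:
 v(y) = C1 + sqrt(6)*exp(sqrt(3)*y)/3


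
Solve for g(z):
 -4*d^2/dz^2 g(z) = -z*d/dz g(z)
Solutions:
 g(z) = C1 + C2*erfi(sqrt(2)*z/4)


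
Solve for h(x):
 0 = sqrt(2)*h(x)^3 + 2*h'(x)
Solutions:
 h(x) = -sqrt(-1/(C1 - sqrt(2)*x))
 h(x) = sqrt(-1/(C1 - sqrt(2)*x))


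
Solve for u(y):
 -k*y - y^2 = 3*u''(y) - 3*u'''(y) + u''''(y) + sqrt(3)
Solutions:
 u(y) = C1 + C2*y - y^4/36 + y^3*(-k - 2)/18 + y^2*(-3*k - 3*sqrt(3) - 4)/18 + (C3*sin(sqrt(3)*y/2) + C4*cos(sqrt(3)*y/2))*exp(3*y/2)


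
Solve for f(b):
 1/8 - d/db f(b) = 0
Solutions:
 f(b) = C1 + b/8


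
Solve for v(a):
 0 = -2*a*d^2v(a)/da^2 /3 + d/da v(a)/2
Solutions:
 v(a) = C1 + C2*a^(7/4)


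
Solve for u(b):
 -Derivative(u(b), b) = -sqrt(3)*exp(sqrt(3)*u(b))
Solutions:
 u(b) = sqrt(3)*(2*log(-1/(C1 + sqrt(3)*b)) - log(3))/6


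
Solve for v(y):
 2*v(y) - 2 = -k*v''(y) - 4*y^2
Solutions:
 v(y) = C1*exp(-sqrt(2)*y*sqrt(-1/k)) + C2*exp(sqrt(2)*y*sqrt(-1/k)) + 2*k - 2*y^2 + 1


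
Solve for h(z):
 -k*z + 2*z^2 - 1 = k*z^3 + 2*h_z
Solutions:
 h(z) = C1 - k*z^4/8 - k*z^2/4 + z^3/3 - z/2


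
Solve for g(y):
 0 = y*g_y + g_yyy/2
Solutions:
 g(y) = C1 + Integral(C2*airyai(-2^(1/3)*y) + C3*airybi(-2^(1/3)*y), y)


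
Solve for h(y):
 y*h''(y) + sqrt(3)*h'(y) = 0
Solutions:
 h(y) = C1 + C2*y^(1 - sqrt(3))


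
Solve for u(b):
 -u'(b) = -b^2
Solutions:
 u(b) = C1 + b^3/3


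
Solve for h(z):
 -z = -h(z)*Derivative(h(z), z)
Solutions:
 h(z) = -sqrt(C1 + z^2)
 h(z) = sqrt(C1 + z^2)


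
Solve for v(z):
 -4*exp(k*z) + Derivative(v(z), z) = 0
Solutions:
 v(z) = C1 + 4*exp(k*z)/k


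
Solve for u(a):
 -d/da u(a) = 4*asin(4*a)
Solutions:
 u(a) = C1 - 4*a*asin(4*a) - sqrt(1 - 16*a^2)


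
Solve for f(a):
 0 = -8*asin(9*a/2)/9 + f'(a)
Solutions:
 f(a) = C1 + 8*a*asin(9*a/2)/9 + 8*sqrt(4 - 81*a^2)/81


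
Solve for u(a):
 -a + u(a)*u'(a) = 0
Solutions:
 u(a) = -sqrt(C1 + a^2)
 u(a) = sqrt(C1 + a^2)


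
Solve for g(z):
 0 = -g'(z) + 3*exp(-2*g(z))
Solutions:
 g(z) = log(-sqrt(C1 + 6*z))
 g(z) = log(C1 + 6*z)/2


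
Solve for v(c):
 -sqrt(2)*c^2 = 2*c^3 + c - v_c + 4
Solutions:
 v(c) = C1 + c^4/2 + sqrt(2)*c^3/3 + c^2/2 + 4*c


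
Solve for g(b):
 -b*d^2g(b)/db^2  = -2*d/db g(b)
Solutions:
 g(b) = C1 + C2*b^3


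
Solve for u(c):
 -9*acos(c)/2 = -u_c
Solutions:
 u(c) = C1 + 9*c*acos(c)/2 - 9*sqrt(1 - c^2)/2


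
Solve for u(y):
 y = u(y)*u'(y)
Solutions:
 u(y) = -sqrt(C1 + y^2)
 u(y) = sqrt(C1 + y^2)


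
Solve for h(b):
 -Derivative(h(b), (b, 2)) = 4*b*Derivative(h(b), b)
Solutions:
 h(b) = C1 + C2*erf(sqrt(2)*b)


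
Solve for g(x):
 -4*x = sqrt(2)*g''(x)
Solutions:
 g(x) = C1 + C2*x - sqrt(2)*x^3/3


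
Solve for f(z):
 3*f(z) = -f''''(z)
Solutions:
 f(z) = (C1*sin(sqrt(2)*3^(1/4)*z/2) + C2*cos(sqrt(2)*3^(1/4)*z/2))*exp(-sqrt(2)*3^(1/4)*z/2) + (C3*sin(sqrt(2)*3^(1/4)*z/2) + C4*cos(sqrt(2)*3^(1/4)*z/2))*exp(sqrt(2)*3^(1/4)*z/2)


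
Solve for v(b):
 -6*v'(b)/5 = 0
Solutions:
 v(b) = C1


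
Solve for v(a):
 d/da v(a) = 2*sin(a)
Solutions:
 v(a) = C1 - 2*cos(a)


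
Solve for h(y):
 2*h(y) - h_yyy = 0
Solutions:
 h(y) = C3*exp(2^(1/3)*y) + (C1*sin(2^(1/3)*sqrt(3)*y/2) + C2*cos(2^(1/3)*sqrt(3)*y/2))*exp(-2^(1/3)*y/2)


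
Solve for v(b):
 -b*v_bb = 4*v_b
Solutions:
 v(b) = C1 + C2/b^3


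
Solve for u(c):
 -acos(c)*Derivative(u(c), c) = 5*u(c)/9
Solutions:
 u(c) = C1*exp(-5*Integral(1/acos(c), c)/9)


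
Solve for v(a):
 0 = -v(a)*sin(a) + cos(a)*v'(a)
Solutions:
 v(a) = C1/cos(a)


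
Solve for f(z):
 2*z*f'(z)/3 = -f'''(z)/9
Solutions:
 f(z) = C1 + Integral(C2*airyai(-6^(1/3)*z) + C3*airybi(-6^(1/3)*z), z)


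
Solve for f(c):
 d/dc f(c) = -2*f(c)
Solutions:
 f(c) = C1*exp(-2*c)


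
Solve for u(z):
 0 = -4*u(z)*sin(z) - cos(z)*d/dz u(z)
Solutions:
 u(z) = C1*cos(z)^4


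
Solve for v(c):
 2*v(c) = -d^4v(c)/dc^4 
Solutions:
 v(c) = (C1*sin(2^(3/4)*c/2) + C2*cos(2^(3/4)*c/2))*exp(-2^(3/4)*c/2) + (C3*sin(2^(3/4)*c/2) + C4*cos(2^(3/4)*c/2))*exp(2^(3/4)*c/2)


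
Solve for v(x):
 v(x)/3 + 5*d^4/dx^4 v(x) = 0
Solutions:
 v(x) = (C1*sin(15^(3/4)*sqrt(2)*x/30) + C2*cos(15^(3/4)*sqrt(2)*x/30))*exp(-15^(3/4)*sqrt(2)*x/30) + (C3*sin(15^(3/4)*sqrt(2)*x/30) + C4*cos(15^(3/4)*sqrt(2)*x/30))*exp(15^(3/4)*sqrt(2)*x/30)


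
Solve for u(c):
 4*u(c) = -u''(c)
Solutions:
 u(c) = C1*sin(2*c) + C2*cos(2*c)


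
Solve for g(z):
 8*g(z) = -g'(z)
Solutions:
 g(z) = C1*exp(-8*z)


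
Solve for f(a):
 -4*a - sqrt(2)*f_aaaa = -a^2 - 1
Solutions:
 f(a) = C1 + C2*a + C3*a^2 + C4*a^3 + sqrt(2)*a^6/720 - sqrt(2)*a^5/60 + sqrt(2)*a^4/48


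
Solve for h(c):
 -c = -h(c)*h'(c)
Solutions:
 h(c) = -sqrt(C1 + c^2)
 h(c) = sqrt(C1 + c^2)


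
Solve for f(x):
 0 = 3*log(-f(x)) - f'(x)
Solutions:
 -li(-f(x)) = C1 + 3*x


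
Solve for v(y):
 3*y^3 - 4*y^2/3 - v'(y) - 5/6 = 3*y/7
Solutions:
 v(y) = C1 + 3*y^4/4 - 4*y^3/9 - 3*y^2/14 - 5*y/6


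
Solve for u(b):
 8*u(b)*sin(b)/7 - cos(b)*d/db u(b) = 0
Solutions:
 u(b) = C1/cos(b)^(8/7)


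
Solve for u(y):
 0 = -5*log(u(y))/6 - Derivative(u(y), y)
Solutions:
 li(u(y)) = C1 - 5*y/6


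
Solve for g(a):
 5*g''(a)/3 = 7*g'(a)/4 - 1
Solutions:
 g(a) = C1 + C2*exp(21*a/20) + 4*a/7


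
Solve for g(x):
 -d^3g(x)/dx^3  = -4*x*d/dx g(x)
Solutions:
 g(x) = C1 + Integral(C2*airyai(2^(2/3)*x) + C3*airybi(2^(2/3)*x), x)


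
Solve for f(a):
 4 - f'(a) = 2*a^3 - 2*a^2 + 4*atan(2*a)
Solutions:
 f(a) = C1 - a^4/2 + 2*a^3/3 - 4*a*atan(2*a) + 4*a + log(4*a^2 + 1)


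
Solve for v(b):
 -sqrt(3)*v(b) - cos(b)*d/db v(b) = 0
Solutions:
 v(b) = C1*(sin(b) - 1)^(sqrt(3)/2)/(sin(b) + 1)^(sqrt(3)/2)


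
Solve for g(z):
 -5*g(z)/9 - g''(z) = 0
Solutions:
 g(z) = C1*sin(sqrt(5)*z/3) + C2*cos(sqrt(5)*z/3)


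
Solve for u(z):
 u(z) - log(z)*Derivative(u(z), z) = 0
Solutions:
 u(z) = C1*exp(li(z))


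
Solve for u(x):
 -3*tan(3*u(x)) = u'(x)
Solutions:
 u(x) = -asin(C1*exp(-9*x))/3 + pi/3
 u(x) = asin(C1*exp(-9*x))/3


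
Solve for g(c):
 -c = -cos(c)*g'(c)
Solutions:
 g(c) = C1 + Integral(c/cos(c), c)


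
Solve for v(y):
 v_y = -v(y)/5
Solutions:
 v(y) = C1*exp(-y/5)


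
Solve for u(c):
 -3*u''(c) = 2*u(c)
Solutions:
 u(c) = C1*sin(sqrt(6)*c/3) + C2*cos(sqrt(6)*c/3)


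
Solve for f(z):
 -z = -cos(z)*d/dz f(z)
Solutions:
 f(z) = C1 + Integral(z/cos(z), z)


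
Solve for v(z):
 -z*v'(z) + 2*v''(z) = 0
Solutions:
 v(z) = C1 + C2*erfi(z/2)


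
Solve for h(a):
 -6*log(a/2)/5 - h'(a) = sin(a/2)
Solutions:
 h(a) = C1 - 6*a*log(a)/5 + 6*a*log(2)/5 + 6*a/5 + 2*cos(a/2)


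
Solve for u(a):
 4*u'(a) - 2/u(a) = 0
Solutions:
 u(a) = -sqrt(C1 + a)
 u(a) = sqrt(C1 + a)


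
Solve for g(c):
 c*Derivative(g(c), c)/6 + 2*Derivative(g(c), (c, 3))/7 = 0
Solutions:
 g(c) = C1 + Integral(C2*airyai(-126^(1/3)*c/6) + C3*airybi(-126^(1/3)*c/6), c)


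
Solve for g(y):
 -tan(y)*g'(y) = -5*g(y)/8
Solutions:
 g(y) = C1*sin(y)^(5/8)


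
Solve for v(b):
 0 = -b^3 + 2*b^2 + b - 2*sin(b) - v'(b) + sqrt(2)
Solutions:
 v(b) = C1 - b^4/4 + 2*b^3/3 + b^2/2 + sqrt(2)*b + 2*cos(b)


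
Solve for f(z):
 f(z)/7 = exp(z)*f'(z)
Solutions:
 f(z) = C1*exp(-exp(-z)/7)


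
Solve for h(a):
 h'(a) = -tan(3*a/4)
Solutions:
 h(a) = C1 + 4*log(cos(3*a/4))/3


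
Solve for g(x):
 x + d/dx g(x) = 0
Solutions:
 g(x) = C1 - x^2/2


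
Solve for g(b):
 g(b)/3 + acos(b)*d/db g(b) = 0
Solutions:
 g(b) = C1*exp(-Integral(1/acos(b), b)/3)


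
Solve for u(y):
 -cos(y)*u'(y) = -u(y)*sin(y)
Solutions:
 u(y) = C1/cos(y)


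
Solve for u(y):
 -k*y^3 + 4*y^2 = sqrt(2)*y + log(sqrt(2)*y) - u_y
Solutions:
 u(y) = C1 + k*y^4/4 - 4*y^3/3 + sqrt(2)*y^2/2 + y*log(y) - y + y*log(2)/2


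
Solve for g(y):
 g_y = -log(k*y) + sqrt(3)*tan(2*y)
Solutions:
 g(y) = C1 - y*log(k*y) + y - sqrt(3)*log(cos(2*y))/2


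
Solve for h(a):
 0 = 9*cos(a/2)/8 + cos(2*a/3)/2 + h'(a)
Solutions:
 h(a) = C1 - 9*sin(a/2)/4 - 3*sin(2*a/3)/4


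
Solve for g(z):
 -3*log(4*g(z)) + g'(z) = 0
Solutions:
 -Integral(1/(log(_y) + 2*log(2)), (_y, g(z)))/3 = C1 - z


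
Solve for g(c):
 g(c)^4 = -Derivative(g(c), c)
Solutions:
 g(c) = (-3^(2/3) - 3*3^(1/6)*I)*(1/(C1 + c))^(1/3)/6
 g(c) = (-3^(2/3) + 3*3^(1/6)*I)*(1/(C1 + c))^(1/3)/6
 g(c) = (1/(C1 + 3*c))^(1/3)


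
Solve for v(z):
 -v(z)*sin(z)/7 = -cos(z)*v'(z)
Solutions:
 v(z) = C1/cos(z)^(1/7)


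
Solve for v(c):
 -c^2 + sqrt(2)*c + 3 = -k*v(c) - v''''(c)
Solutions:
 v(c) = C1*exp(-c*(-k)^(1/4)) + C2*exp(c*(-k)^(1/4)) + C3*exp(-I*c*(-k)^(1/4)) + C4*exp(I*c*(-k)^(1/4)) + c^2/k - sqrt(2)*c/k - 3/k


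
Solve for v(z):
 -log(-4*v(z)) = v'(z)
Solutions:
 Integral(1/(log(-_y) + 2*log(2)), (_y, v(z))) = C1 - z


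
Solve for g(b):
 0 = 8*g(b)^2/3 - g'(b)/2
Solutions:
 g(b) = -3/(C1 + 16*b)


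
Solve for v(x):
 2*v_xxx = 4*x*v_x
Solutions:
 v(x) = C1 + Integral(C2*airyai(2^(1/3)*x) + C3*airybi(2^(1/3)*x), x)


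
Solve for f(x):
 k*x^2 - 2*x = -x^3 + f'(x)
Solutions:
 f(x) = C1 + k*x^3/3 + x^4/4 - x^2


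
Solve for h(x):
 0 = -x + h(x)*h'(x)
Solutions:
 h(x) = -sqrt(C1 + x^2)
 h(x) = sqrt(C1 + x^2)


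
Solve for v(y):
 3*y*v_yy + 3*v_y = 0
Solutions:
 v(y) = C1 + C2*log(y)


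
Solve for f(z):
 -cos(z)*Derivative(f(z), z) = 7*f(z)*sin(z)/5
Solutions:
 f(z) = C1*cos(z)^(7/5)


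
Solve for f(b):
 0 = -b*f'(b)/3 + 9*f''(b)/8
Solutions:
 f(b) = C1 + C2*erfi(2*sqrt(3)*b/9)


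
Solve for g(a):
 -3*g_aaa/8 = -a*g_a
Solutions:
 g(a) = C1 + Integral(C2*airyai(2*3^(2/3)*a/3) + C3*airybi(2*3^(2/3)*a/3), a)


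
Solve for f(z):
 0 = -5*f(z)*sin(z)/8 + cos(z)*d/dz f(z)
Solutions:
 f(z) = C1/cos(z)^(5/8)


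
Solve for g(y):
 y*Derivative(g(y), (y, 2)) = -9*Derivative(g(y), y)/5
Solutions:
 g(y) = C1 + C2/y^(4/5)


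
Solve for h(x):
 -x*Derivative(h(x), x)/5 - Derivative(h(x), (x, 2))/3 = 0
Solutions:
 h(x) = C1 + C2*erf(sqrt(30)*x/10)


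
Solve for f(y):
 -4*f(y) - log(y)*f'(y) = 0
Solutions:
 f(y) = C1*exp(-4*li(y))


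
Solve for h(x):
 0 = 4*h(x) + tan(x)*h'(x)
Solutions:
 h(x) = C1/sin(x)^4


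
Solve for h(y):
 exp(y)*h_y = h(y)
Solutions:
 h(y) = C1*exp(-exp(-y))


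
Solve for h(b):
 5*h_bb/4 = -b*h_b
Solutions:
 h(b) = C1 + C2*erf(sqrt(10)*b/5)


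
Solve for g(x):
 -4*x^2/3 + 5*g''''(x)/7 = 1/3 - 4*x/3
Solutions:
 g(x) = C1 + C2*x + C3*x^2 + C4*x^3 + 7*x^6/1350 - 7*x^5/450 + 7*x^4/360


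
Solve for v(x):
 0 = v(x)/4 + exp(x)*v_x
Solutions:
 v(x) = C1*exp(exp(-x)/4)


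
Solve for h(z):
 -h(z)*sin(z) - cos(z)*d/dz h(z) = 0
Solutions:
 h(z) = C1*cos(z)


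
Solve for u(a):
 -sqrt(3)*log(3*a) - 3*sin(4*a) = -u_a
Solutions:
 u(a) = C1 + sqrt(3)*a*(log(a) - 1) + sqrt(3)*a*log(3) - 3*cos(4*a)/4


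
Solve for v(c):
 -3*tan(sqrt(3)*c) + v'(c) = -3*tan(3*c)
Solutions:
 v(c) = C1 + log(cos(3*c)) - sqrt(3)*log(cos(sqrt(3)*c))


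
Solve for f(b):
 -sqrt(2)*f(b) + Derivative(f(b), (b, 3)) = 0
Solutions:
 f(b) = C3*exp(2^(1/6)*b) + (C1*sin(2^(1/6)*sqrt(3)*b/2) + C2*cos(2^(1/6)*sqrt(3)*b/2))*exp(-2^(1/6)*b/2)
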